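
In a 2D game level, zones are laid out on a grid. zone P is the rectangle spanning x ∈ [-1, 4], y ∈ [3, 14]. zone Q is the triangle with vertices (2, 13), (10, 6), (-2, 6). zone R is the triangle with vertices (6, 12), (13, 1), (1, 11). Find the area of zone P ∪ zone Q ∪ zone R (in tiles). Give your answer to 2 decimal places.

By inclusion–exclusion:
Individual areas: |zone P| = 55, |zone Q| = 42, |zone R| = 31.
|zone P∩zone Q| = 25.375.
|zone P∩zone R| = 4.65.
|zone Q∩zone R| = 16.5604.
|zone P∩zone Q∩zone R| = 4.593.
|zone P ∪ zone Q ∪ zone R| = 128 − 46.5854 + 4.593 = 86.01.

86.01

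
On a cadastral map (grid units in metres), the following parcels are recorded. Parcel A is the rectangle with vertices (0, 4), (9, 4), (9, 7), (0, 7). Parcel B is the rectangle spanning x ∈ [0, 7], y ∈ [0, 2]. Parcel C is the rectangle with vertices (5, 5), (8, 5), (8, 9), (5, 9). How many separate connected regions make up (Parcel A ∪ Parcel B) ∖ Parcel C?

2

(Parcel A ∪ Parcel B) ∖ Parcel C splits into 2 disjoint pieces (area 21, area 14).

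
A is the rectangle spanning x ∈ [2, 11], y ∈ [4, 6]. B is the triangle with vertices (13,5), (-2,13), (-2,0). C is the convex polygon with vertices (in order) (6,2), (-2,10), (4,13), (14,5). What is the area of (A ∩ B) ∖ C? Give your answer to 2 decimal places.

|A ∩ B| = 17.8333.
|(A ∩ B) ∩ C| = 15.8333.
|(A ∩ B) ∖ C| = 17.8333 − 15.8333 = 2.00.

2.00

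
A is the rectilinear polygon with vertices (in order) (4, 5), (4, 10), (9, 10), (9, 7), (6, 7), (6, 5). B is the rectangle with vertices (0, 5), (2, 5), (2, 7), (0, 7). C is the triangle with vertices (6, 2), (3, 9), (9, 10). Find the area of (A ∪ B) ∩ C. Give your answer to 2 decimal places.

The region (A ∪ B) ∩ C is the polygon with vertices (4,9.167), (9,10), (7.875,7), (6,7), (6,5), (4.714,5), (4,6.667).
By the shoelace formula its area is 14.63.

14.63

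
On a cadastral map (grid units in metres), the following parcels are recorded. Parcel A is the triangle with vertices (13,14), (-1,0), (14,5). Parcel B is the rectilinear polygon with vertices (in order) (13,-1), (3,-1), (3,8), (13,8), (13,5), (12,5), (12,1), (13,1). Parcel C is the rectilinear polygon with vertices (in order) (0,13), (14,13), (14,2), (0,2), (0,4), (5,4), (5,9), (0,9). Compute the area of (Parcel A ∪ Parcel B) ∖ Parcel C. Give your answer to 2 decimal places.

40.89

|Parcel A ∪ Parcel B| = 114.5.
|(Parcel A ∪ Parcel B) ∩ Parcel C| = 73.6111.
|(Parcel A ∪ Parcel B) ∖ Parcel C| = 114.5 − 73.6111 = 40.89.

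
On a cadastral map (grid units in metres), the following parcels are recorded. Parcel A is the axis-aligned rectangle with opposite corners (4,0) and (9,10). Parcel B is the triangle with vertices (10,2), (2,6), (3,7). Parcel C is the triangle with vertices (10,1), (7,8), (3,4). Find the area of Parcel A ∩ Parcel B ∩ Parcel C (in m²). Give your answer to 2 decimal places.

3.27

The intersection is the polygon with vertices (4,5), (4.75,5.75), (9,2.714), (9,2.5).
By the shoelace formula its area is 3.27.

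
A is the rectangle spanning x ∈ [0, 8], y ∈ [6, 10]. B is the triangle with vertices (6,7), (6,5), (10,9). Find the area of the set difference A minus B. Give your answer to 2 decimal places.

|A| = 32, |A∩B| = 2.5.
|A ∖ B| = |A| − |A∩B| = 32 − 2.5 = 29.50.

29.50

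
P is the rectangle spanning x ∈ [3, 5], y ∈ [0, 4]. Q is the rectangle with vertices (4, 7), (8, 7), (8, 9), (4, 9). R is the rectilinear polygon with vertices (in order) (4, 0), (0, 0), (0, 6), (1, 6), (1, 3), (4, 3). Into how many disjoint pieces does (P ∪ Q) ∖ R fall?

2

(P ∪ Q) ∖ R splits into 2 disjoint pieces (area 5, area 8).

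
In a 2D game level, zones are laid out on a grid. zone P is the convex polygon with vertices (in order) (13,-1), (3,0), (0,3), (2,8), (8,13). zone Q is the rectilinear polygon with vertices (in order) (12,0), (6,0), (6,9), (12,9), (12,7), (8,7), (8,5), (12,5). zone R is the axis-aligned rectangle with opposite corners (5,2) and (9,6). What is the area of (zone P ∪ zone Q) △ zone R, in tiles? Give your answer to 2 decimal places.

94.76

|zone P ∪ zone Q| = 110.7571.
|(zone P ∪ zone Q) ∩ zone R| = 16.
|(zone P ∪ zone Q) △ zone R| = 110.7571 + 16 − 32 = 94.76.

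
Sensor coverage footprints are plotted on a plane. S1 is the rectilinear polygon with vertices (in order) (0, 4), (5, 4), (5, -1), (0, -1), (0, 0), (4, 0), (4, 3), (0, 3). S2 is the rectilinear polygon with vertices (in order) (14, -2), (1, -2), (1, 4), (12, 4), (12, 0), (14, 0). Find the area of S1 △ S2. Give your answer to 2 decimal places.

61.00

|S1| = 13, |S2| = 70, |S1∩S2| = 11.
|S1 △ S2| = |S1| + |S2| − 2·|S1∩S2| = 13 + 70 − 22 = 61.00.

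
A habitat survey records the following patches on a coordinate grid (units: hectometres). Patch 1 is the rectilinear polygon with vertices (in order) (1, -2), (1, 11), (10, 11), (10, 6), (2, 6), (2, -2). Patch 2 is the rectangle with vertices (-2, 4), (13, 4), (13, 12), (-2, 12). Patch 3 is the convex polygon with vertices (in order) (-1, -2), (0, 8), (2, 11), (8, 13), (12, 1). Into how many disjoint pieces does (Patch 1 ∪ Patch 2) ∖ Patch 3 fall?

3

(Patch 1 ∪ Patch 2) ∖ Patch 3 splits into 3 disjoint pieces (area 21.7, area 26.6667, area 0.5769).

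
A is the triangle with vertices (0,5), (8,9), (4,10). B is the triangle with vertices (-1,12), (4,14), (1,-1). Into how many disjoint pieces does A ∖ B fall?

A ∖ B splits into 2 disjoint pieces (area 0.0017, area 9.3111).

2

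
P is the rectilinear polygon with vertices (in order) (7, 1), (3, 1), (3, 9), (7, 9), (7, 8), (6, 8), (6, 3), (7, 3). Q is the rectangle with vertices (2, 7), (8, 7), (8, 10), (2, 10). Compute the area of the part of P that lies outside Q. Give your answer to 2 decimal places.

20.00

|P| = 27, |P∩Q| = 7.
|P ∖ Q| = |P| − |P∩Q| = 27 − 7 = 20.00.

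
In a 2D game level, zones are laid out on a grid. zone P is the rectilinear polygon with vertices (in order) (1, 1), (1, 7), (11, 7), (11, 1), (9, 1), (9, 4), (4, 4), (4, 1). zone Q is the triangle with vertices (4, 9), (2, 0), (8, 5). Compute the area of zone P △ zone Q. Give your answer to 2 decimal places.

|zone P| = 45, |zone Q| = 22, |zone P∩zone Q| = 15.8.
|zone P △ zone Q| = |zone P| + |zone Q| − 2·|zone P∩zone Q| = 45 + 22 − 31.6 = 35.40.

35.40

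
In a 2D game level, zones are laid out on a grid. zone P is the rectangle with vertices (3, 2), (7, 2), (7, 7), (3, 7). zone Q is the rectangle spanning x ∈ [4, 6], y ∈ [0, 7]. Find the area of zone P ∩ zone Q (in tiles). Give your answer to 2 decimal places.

|zone P∩zone Q|: x∈[4,6], y∈[2,7] → 2·5 = 10.

10.00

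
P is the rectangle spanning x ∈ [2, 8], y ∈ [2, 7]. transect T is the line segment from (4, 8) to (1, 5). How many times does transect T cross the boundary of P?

The segment meets the boundary at (2,6), (3,7).

2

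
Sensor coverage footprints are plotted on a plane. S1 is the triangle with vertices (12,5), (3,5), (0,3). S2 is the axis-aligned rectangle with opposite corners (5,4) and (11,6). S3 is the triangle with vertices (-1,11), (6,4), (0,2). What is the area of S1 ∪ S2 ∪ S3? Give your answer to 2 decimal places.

39.58

By inclusion–exclusion:
Individual areas: |S1| = 9, |S2| = 12, |S3| = 28.
|S1∩S2| = 3.9167.
|S1∩S3| = 5.5.
|S2∩S3| = 0.5.
|S1∩S2∩S3| = 0.5.
|S1 ∪ S2 ∪ S3| = 49 − 9.9167 + 0.5 = 39.58.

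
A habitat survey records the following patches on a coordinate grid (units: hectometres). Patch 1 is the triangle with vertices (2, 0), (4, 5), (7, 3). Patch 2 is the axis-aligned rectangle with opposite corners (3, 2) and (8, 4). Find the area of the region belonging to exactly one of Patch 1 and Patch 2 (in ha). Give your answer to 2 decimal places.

7.57

|Patch 1| = 9.5, |Patch 2| = 10, |Patch 1∩Patch 2| = 5.9667.
|Patch 1 △ Patch 2| = |Patch 1| + |Patch 2| − 2·|Patch 1∩Patch 2| = 9.5 + 10 − 11.9333 = 7.57.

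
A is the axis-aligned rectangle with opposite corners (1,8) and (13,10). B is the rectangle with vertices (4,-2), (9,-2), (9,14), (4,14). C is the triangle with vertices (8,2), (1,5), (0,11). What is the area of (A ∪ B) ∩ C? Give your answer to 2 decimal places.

7.13

|A ∪ B| = 94.
|(A ∪ B) ∩ C| = 7.13.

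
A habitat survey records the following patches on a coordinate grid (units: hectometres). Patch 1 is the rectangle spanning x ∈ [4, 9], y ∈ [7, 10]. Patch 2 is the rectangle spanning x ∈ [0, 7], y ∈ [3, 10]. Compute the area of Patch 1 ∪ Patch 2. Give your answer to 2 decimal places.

55.00

By inclusion–exclusion:
Individual areas: |Patch 1| = 15, |Patch 2| = 49.
|Patch 1∩Patch 2|: x∈[4,7], y∈[7,10] → 3·3 = 9.
|Patch 1 ∪ Patch 2| = 64 − 9 = 55.00.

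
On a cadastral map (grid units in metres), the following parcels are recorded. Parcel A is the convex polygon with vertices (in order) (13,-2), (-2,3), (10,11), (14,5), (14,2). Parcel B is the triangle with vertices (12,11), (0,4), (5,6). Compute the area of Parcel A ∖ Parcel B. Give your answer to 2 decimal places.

|Parcel A| = 108.5, |Parcel A∩Parcel B| = 5.3723.
|Parcel A ∖ Parcel B| = |Parcel A| − |Parcel A∩Parcel B| = 108.5 − 5.3723 = 103.13.

103.13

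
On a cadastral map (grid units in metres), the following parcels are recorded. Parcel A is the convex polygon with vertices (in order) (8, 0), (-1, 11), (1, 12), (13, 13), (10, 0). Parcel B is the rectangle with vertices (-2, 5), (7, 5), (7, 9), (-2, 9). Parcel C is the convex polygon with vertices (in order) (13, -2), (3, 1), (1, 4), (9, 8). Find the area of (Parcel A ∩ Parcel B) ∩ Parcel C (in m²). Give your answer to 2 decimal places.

3.85

The region (Parcel A ∩ Parcel B) ∩ Parcel C is the polygon with vertices (7,5), (3.909,5), (3.645,5.323), (7,7).
By the shoelace formula its area is 3.85.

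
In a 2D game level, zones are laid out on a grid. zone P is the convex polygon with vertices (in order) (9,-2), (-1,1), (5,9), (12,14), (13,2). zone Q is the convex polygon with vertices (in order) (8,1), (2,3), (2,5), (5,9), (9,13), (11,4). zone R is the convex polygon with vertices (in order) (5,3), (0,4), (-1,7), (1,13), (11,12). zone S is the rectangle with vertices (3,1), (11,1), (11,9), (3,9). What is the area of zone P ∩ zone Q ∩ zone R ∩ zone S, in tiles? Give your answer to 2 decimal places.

The intersection is the polygon with vertices (5,3), (3,3.4), (3,6.333), (5,9), (9,9).
By the shoelace formula its area is 20.93.

20.93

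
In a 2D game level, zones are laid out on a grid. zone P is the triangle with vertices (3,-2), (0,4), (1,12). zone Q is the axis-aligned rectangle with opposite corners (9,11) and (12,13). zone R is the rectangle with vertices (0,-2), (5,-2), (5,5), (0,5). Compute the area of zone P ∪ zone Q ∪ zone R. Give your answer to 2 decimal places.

47.56

By inclusion–exclusion:
Individual areas: |zone P| = 15, |zone Q| = 6, |zone R| = 35.
|zone P∩zone Q| = 0.
|zone P∩zone R| = 8.4375.
|zone Q∩zone R| = 0 (no overlap).
|zone P∩zone Q∩zone R| = 0.
|zone P ∪ zone Q ∪ zone R| = 56 − 8.4375 + 0 = 47.56.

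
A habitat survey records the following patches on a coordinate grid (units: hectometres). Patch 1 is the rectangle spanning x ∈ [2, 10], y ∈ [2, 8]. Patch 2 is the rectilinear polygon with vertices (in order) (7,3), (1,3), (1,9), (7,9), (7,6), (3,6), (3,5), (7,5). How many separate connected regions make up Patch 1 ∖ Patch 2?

Patch 1 ∖ Patch 2 is a single connected region.

1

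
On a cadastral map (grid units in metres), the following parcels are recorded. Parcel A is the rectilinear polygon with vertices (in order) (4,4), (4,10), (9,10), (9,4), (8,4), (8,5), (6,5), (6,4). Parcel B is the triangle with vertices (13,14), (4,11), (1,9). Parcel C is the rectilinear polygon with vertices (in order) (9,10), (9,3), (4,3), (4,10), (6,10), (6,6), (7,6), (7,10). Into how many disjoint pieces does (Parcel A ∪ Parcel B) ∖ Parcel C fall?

(Parcel A ∪ Parcel B) ∖ Parcel C splits into 2 disjoint pieces (area 4, area 4.5).

2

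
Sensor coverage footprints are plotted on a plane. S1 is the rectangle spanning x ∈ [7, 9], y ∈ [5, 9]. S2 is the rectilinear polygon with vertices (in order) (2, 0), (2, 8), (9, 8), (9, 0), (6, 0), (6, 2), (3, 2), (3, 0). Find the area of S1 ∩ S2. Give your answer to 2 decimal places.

The intersection is the polygon with vertices (9,5), (7,5), (7,8), (9,8).
By the shoelace formula its area is 6.00.

6.00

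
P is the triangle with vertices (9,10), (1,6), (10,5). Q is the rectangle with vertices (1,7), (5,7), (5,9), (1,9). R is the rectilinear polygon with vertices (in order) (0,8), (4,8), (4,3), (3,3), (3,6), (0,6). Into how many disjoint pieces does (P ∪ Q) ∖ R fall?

2

(P ∪ Q) ∖ R splits into 2 disjoint pieces (area 23.5, area 0.2222).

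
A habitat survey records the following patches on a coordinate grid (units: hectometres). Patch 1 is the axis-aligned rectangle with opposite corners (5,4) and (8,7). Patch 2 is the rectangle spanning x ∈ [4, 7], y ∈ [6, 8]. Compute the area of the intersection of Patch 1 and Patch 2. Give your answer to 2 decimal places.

|Patch 1∩Patch 2|: x∈[5,7], y∈[6,7] → 2·1 = 2.

2.00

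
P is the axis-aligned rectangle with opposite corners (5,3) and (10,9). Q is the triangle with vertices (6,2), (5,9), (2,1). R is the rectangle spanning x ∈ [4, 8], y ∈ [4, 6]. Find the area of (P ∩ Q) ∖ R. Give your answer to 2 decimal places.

1.43

|P ∩ Q| = 2.5714.
|(P ∩ Q) ∩ R| = 1.1429.
|(P ∩ Q) ∖ R| = 2.5714 − 1.1429 = 1.43.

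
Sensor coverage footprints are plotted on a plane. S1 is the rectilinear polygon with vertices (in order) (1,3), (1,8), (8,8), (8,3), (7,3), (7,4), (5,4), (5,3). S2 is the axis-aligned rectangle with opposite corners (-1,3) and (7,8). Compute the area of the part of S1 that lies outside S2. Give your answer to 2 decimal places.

5.00

|S1| = 33, |S1∩S2| = 28.
|S1 ∖ S2| = |S1| − |S1∩S2| = 33 − 28 = 5.00.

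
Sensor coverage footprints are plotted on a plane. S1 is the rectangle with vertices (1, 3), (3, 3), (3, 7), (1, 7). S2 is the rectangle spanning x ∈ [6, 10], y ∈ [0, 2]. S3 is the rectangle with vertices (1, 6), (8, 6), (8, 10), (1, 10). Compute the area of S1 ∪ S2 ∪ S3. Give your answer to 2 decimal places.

By inclusion–exclusion:
Individual areas: |S1| = 8, |S2| = 8, |S3| = 28.
|S1∩S2| = 0 (no overlap).
|S1∩S3|: x∈[1,3], y∈[6,7] → 2·1 = 2.
|S2∩S3| = 0 (no overlap).
|S1∩S2∩S3| = 0.
|S1 ∪ S2 ∪ S3| = 44 − 2 + 0 = 42.00.

42.00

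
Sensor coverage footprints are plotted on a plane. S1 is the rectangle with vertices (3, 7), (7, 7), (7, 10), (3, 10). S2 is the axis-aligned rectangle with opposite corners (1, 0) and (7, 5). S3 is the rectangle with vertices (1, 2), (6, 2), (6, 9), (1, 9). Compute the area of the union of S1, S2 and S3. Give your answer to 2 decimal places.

By inclusion–exclusion:
Individual areas: |S1| = 12, |S2| = 30, |S3| = 35.
|S1∩S2| = 0 (no overlap).
|S1∩S3|: x∈[3,6], y∈[7,9] → 3·2 = 6.
|S2∩S3|: x∈[1,6], y∈[2,5] → 5·3 = 15.
|S1∩S2∩S3| = 0.
|S1 ∪ S2 ∪ S3| = 77 − 21 + 0 = 56.00.

56.00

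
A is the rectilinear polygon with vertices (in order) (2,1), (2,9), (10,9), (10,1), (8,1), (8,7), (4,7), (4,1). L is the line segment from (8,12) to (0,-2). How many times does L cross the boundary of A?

The segment meets the boundary at (2,1.5), (4,5), (5.143,7), (6.286,9).

4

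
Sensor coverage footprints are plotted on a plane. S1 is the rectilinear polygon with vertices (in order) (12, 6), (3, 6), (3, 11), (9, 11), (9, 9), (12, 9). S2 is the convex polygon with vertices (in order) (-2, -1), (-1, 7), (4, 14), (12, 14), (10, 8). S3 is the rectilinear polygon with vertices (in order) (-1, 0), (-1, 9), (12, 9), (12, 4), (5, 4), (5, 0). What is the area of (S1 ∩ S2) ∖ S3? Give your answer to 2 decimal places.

|S1 ∩ S2| = 30.5.
|(S1 ∩ S2) ∩ S3| = 18.5.
|(S1 ∩ S2) ∖ S3| = 30.5 − 18.5 = 12.00.

12.00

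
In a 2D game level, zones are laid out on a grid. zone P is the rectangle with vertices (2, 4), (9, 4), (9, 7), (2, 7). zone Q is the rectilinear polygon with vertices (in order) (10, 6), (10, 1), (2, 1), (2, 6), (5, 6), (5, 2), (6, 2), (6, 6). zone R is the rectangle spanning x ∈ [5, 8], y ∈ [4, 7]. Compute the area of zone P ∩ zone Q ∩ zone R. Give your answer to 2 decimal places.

4.00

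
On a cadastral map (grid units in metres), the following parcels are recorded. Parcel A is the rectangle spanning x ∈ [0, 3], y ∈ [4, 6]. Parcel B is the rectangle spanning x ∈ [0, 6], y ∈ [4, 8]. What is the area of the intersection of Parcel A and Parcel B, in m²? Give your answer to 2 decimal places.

6.00

|Parcel A∩Parcel B|: x∈[0,3], y∈[4,6] → 3·2 = 6.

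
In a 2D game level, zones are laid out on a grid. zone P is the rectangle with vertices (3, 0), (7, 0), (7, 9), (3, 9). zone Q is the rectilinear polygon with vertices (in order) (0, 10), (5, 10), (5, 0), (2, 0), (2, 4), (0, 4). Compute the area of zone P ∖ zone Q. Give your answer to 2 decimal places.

|zone P| = 36, |zone P∩zone Q| = 18.
|zone P ∖ zone Q| = |zone P| − |zone P∩zone Q| = 36 − 18 = 18.00.

18.00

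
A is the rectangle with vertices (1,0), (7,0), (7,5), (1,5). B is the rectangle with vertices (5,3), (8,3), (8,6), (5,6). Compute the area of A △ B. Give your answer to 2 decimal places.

|A∩B|: x∈[5,7], y∈[3,5] → 2·2 = 4.
|A △ B| = |A| + |B| − 2·|A∩B| = 30 + 9 − 8 = 31.00.

31.00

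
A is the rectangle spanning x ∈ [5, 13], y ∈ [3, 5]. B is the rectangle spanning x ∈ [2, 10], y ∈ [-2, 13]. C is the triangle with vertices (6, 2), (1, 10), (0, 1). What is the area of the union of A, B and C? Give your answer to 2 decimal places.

138.37

By inclusion–exclusion:
Individual areas: |A| = 16, |B| = 120, |C| = 26.5.
|A∩B|: x∈[5,10], y∈[3,5] → 5·2 = 10.
|A∩C| = 0.1125.
|B∩C| = 14.1333.
|A∩B∩C| = 0.1125.
|A ∪ B ∪ C| = 162.5 − 24.2458 + 0.1125 = 138.37.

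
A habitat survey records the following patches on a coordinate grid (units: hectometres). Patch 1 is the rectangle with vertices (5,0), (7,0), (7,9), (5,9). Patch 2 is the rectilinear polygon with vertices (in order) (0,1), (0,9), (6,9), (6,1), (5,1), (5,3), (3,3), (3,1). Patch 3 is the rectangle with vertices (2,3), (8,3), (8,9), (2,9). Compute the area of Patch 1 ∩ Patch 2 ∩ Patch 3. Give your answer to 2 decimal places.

6.00

The intersection is the polygon with vertices (6,3), (5,3), (5,9), (6,9).
By the shoelace formula its area is 6.00.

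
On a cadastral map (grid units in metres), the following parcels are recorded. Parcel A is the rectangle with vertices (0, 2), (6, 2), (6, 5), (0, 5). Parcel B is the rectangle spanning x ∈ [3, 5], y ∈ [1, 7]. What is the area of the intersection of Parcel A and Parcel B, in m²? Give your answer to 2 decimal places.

6.00

|Parcel A∩Parcel B|: x∈[3,5], y∈[2,5] → 2·3 = 6.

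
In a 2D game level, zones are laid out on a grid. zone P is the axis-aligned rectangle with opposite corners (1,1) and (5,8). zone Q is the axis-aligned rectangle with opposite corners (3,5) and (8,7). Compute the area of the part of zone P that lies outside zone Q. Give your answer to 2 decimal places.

24.00

|zone P∩zone Q|: x∈[3,5], y∈[5,7] → 2·2 = 4.
|zone P| = 28.
|zone P ∖ zone Q| = |zone P| − |zone P∩zone Q| = 28 − 4 = 24.00.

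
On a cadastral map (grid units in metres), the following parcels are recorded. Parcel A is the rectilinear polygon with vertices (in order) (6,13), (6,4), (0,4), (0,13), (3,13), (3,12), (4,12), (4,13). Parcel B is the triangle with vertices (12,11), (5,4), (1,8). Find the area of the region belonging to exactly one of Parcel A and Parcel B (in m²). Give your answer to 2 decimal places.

51.18

|Parcel A| = 53, |Parcel B| = 28, |Parcel A∩Parcel B| = 14.9091.
|Parcel A △ Parcel B| = |Parcel A| + |Parcel B| − 2·|Parcel A∩Parcel B| = 53 + 28 − 29.8182 = 51.18.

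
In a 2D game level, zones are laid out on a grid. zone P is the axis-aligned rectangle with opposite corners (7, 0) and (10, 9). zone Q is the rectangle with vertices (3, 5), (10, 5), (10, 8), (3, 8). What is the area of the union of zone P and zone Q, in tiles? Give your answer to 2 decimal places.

By inclusion–exclusion:
Individual areas: |zone P| = 27, |zone Q| = 21.
|zone P∩zone Q|: x∈[7,10], y∈[5,8] → 3·3 = 9.
|zone P ∪ zone Q| = 48 − 9 = 39.00.

39.00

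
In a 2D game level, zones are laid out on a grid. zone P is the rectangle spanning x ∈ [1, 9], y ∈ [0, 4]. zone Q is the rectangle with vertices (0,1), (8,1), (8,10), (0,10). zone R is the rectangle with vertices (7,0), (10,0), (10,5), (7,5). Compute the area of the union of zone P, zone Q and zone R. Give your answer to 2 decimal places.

89.00

By inclusion–exclusion:
Individual areas: |zone P| = 32, |zone Q| = 72, |zone R| = 15.
|zone P∩zone Q|: x∈[1,8], y∈[1,4] → 7·3 = 21.
|zone P∩zone R|: x∈[7,9], y∈[0,4] → 2·4 = 8.
|zone Q∩zone R|: x∈[7,8], y∈[1,5] → 1·4 = 4.
|zone P∩zone Q∩zone R| = 3.
|zone P ∪ zone Q ∪ zone R| = 119 − 33 + 3 = 89.00.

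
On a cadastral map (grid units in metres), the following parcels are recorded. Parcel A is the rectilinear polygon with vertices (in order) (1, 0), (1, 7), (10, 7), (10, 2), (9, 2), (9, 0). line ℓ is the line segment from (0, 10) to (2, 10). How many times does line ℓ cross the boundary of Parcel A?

0

The segment lies entirely outside Parcel A and never meets its boundary.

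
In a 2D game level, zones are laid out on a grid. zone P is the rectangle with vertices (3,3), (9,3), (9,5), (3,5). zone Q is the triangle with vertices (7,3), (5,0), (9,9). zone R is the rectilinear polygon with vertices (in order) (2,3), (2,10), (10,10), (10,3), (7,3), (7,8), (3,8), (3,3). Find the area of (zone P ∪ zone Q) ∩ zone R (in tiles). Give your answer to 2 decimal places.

|zone P ∪ zone Q| = 13.8889.
|(zone P ∪ zone Q) ∩ zone R| = 4.89.

4.89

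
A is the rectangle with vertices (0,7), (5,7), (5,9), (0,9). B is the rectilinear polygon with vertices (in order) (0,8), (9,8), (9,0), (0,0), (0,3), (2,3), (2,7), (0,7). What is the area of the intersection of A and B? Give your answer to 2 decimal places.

The intersection is the polygon with vertices (5,7), (2,7), (0,7), (0,8), (5,8).
By the shoelace formula its area is 5.00.

5.00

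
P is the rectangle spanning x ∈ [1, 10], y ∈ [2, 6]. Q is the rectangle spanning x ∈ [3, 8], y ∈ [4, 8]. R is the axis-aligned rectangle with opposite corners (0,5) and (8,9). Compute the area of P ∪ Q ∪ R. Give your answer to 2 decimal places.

By inclusion–exclusion:
Individual areas: |P| = 36, |Q| = 20, |R| = 32.
|P∩Q|: x∈[3,8], y∈[4,6] → 5·2 = 10.
|P∩R|: x∈[1,8], y∈[5,6] → 7·1 = 7.
|Q∩R|: x∈[3,8], y∈[5,8] → 5·3 = 15.
|P∩Q∩R| = 5.
|P ∪ Q ∪ R| = 88 − 32 + 5 = 61.00.

61.00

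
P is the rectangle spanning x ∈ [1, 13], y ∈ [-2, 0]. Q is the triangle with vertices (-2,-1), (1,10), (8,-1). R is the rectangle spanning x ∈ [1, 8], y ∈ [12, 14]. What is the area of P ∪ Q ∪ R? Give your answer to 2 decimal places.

86.32

By inclusion–exclusion:
Individual areas: |P| = 24, |Q| = 55, |R| = 14.
|P∩Q| = 6.6818.
|P∩R| = 0 (no overlap).
|Q∩R| = 0.
|P∩Q∩R| = 0.
|P ∪ Q ∪ R| = 93 − 6.6818 + 0 = 86.32.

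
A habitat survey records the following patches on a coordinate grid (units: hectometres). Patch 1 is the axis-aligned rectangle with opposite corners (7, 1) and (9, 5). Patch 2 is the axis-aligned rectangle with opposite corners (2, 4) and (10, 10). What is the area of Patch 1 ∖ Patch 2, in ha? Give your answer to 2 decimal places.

6.00

|Patch 1∩Patch 2|: x∈[7,9], y∈[4,5] → 2·1 = 2.
|Patch 1| = 8.
|Patch 1 ∖ Patch 2| = |Patch 1| − |Patch 1∩Patch 2| = 8 − 2 = 6.00.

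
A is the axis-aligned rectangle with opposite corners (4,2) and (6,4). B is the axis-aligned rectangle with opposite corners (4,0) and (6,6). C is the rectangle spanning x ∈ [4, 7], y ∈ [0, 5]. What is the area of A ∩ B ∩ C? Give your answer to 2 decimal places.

The intersection is the polygon with vertices (4,2), (4,4), (6,4), (6,2).
By the shoelace formula its area is 4.00.

4.00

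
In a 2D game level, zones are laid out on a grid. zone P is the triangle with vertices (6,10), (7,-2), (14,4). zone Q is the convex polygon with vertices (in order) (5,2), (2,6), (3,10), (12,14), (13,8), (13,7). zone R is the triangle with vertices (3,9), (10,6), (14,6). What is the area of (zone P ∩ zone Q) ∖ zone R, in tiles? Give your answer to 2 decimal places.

13.93

|zone P ∩ zone Q| = 17.6243.
|(zone P ∩ zone Q) ∩ zone R| = 3.6901.
|(zone P ∩ zone Q) ∖ zone R| = 17.6243 − 3.6901 = 13.93.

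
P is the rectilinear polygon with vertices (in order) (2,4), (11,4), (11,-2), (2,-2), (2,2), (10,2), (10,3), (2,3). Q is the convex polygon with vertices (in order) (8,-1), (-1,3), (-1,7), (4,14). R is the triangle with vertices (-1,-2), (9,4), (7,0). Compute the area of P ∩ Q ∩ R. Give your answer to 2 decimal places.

The intersection is the polygon with vertices (7.2,2), (7.478,0.957), (7,0), (6.2,-0.2), (3.787,0.872), (5.667,2).
By the shoelace formula its area is 5.22.

5.22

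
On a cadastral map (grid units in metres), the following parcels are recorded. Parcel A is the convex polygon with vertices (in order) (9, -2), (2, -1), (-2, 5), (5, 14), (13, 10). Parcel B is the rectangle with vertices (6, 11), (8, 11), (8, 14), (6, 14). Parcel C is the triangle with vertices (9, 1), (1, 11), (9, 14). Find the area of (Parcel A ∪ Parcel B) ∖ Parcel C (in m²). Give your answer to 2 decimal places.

102.18

|Parcel A ∪ Parcel B| = 151.
|(Parcel A ∪ Parcel B) ∩ Parcel C| = 48.8219.
|(Parcel A ∪ Parcel B) ∖ Parcel C| = 151 − 48.8219 = 102.18.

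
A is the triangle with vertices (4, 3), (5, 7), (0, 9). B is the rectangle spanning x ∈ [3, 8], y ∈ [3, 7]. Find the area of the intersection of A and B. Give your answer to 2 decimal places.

The intersection is the polygon with vertices (4,3), (3,4.5), (3,7), (5,7).
By the shoelace formula its area is 5.25.

5.25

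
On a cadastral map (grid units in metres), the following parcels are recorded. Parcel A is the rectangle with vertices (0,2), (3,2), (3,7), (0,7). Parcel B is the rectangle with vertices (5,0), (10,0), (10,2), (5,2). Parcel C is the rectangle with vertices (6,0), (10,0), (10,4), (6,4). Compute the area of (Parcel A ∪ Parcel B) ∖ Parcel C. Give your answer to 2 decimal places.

17.00

|Parcel A ∪ Parcel B| = 25.
|(Parcel A ∪ Parcel B) ∩ Parcel C| = 8.
|(Parcel A ∪ Parcel B) ∖ Parcel C| = 25 − 8 = 17.00.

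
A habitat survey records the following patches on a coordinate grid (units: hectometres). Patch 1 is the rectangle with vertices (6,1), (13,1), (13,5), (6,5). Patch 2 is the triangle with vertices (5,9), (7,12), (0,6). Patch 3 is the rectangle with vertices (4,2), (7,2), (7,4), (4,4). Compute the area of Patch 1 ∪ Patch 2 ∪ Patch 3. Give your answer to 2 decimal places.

By inclusion–exclusion:
Individual areas: |Patch 1| = 28, |Patch 2| = 4.5, |Patch 3| = 6.
|Patch 1∩Patch 2| = 0.
|Patch 1∩Patch 3|: x∈[6,7], y∈[2,4] → 1·2 = 2.
|Patch 2∩Patch 3| = 0.
|Patch 1∩Patch 2∩Patch 3| = 0.
|Patch 1 ∪ Patch 2 ∪ Patch 3| = 38.5 − 2 + 0 = 36.50.

36.50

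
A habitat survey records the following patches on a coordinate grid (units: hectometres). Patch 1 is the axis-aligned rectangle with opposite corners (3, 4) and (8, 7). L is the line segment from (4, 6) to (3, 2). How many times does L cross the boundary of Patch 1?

The segment meets the boundary at (3.5,4).

1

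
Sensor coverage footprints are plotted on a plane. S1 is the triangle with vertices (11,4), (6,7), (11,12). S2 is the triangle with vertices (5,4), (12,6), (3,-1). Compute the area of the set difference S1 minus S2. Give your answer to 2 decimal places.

|S1| = 20, |S1∩S2| = 1.1169.
|S1 ∖ S2| = |S1| − |S1∩S2| = 20 − 1.1169 = 18.88.

18.88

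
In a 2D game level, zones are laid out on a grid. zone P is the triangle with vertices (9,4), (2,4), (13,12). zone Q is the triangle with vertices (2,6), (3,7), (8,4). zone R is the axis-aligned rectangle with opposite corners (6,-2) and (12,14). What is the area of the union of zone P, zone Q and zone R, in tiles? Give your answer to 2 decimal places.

104.65

By inclusion–exclusion:
Individual areas: |zone P| = 28, |zone Q| = 4, |zone R| = 96.
|zone P∩zone Q| = 1.8035.
|zone P∩zone R| = 21.5455.
|zone Q∩zone R| = 0.5333.
|zone P∩zone Q∩zone R| = 0.5333.
|zone P ∪ zone Q ∪ zone R| = 128 − 23.8823 + 0.5333 = 104.65.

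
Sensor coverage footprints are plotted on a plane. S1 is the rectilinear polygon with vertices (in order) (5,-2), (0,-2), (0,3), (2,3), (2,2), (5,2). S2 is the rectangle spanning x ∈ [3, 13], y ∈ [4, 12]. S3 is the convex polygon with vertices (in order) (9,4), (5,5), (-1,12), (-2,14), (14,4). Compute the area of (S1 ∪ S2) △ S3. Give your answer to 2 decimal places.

|S1 ∪ S2| = 102.
|(S1 ∪ S2) ∩ S3| = 31.1667.
|(S1 ∪ S2) △ S3| = 102 + 42 − 62.3333 = 81.67.

81.67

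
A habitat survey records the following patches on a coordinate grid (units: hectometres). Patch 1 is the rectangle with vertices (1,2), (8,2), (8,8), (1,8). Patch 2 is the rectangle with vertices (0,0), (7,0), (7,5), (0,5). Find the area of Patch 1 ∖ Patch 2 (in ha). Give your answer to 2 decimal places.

24.00

|Patch 1∩Patch 2|: x∈[1,7], y∈[2,5] → 6·3 = 18.
|Patch 1| = 42.
|Patch 1 ∖ Patch 2| = |Patch 1| − |Patch 1∩Patch 2| = 42 − 18 = 24.00.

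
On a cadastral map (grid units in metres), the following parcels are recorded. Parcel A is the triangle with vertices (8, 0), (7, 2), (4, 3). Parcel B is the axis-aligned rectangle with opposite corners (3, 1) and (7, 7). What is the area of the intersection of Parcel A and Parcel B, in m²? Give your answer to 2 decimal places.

1.83

The intersection is the polygon with vertices (4,3), (7,2), (7,1), (6.667,1).
By the shoelace formula its area is 1.83.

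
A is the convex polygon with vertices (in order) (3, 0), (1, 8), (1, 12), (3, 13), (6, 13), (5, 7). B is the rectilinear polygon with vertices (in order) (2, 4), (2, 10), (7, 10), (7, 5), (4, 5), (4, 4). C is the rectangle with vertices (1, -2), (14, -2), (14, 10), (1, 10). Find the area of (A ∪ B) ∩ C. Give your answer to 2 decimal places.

35.57

The region (A ∪ B) ∩ C is the polygon with vertices (1,8), (1,10), (5.5,10), (7,10), (7,5), (4.429,5), (3,0), (2,4).
By the shoelace formula its area is 35.57.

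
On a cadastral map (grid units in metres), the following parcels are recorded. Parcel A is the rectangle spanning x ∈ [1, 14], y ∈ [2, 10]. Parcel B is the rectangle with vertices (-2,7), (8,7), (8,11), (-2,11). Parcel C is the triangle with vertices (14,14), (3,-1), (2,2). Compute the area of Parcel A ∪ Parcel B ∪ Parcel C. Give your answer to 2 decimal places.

By inclusion–exclusion:
Individual areas: |Parcel A| = 104, |Parcel B| = 40, |Parcel C| = 24.
|Parcel A∩Parcel B|: x∈[1,8], y∈[7,10] → 7·3 = 21.
|Parcel A∩Parcel C| = 17.0667.
|Parcel B∩Parcel C| = 0.5.
|Parcel A∩Parcel B∩Parcel C| = 0.5.
|Parcel A ∪ Parcel B ∪ Parcel C| = 168 − 38.5667 + 0.5 = 129.93.

129.93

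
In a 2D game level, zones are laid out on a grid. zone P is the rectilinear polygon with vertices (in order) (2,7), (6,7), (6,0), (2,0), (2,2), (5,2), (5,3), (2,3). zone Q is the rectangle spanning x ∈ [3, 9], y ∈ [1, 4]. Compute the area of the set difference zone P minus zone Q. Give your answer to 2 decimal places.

18.00

|zone P| = 25, |zone P∩zone Q| = 7.
|zone P ∖ zone Q| = |zone P| − |zone P∩zone Q| = 25 − 7 = 18.00.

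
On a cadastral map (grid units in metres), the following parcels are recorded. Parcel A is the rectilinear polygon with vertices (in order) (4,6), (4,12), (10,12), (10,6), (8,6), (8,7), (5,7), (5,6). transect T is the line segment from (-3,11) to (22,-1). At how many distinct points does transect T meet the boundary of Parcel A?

The segment meets the boundary at (5.333,7), (4,7.64).

2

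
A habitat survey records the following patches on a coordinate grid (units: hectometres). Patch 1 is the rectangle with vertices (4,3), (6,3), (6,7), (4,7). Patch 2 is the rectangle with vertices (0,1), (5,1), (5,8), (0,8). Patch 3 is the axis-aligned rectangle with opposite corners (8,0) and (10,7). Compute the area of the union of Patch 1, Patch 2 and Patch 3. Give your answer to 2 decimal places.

53.00

By inclusion–exclusion:
Individual areas: |Patch 1| = 8, |Patch 2| = 35, |Patch 3| = 14.
|Patch 1∩Patch 2|: x∈[4,5], y∈[3,7] → 1·4 = 4.
|Patch 1∩Patch 3| = 0 (no overlap).
|Patch 2∩Patch 3| = 0 (no overlap).
|Patch 1∩Patch 2∩Patch 3| = 0.
|Patch 1 ∪ Patch 2 ∪ Patch 3| = 57 − 4 + 0 = 53.00.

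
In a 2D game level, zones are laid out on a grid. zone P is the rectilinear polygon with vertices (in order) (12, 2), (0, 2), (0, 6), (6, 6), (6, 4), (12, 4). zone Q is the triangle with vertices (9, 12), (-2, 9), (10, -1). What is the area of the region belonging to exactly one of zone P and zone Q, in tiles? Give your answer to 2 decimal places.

78.23

|zone P| = 36, |zone Q| = 73, |zone P∩zone Q| = 15.3846.
|zone P △ zone Q| = |zone P| + |zone Q| − 2·|zone P∩zone Q| = 36 + 73 − 30.7692 = 78.23.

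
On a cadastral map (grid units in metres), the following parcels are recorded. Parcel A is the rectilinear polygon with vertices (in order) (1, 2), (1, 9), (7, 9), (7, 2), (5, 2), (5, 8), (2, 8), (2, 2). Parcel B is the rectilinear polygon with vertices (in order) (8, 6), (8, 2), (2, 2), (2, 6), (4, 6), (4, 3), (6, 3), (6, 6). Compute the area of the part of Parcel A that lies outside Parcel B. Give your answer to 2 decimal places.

19.00

|Parcel A| = 24, |Parcel A∩Parcel B| = 5.
|Parcel A ∖ Parcel B| = |Parcel A| − |Parcel A∩Parcel B| = 24 − 5 = 19.00.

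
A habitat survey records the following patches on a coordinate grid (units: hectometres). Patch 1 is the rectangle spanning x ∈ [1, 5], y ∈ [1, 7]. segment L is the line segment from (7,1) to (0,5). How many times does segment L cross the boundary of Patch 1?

The segment meets the boundary at (1,4.429), (5,2.143).

2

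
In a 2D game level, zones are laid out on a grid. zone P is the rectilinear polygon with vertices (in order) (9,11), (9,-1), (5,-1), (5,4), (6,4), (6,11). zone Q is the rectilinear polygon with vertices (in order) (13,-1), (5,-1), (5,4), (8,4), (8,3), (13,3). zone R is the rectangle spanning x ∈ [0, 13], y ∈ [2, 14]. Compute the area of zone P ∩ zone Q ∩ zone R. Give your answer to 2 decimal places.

The intersection is the polygon with vertices (5,4), (6,4), (8,4), (8,3), (9,3), (9,2), (5,2).
By the shoelace formula its area is 7.00.

7.00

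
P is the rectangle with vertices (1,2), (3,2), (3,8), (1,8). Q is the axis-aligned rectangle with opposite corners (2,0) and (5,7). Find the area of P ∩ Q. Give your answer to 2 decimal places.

|P∩Q|: x∈[2,3], y∈[2,7] → 1·5 = 5.

5.00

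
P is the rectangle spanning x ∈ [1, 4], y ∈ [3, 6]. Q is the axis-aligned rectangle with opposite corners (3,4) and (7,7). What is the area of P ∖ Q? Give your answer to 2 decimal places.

7.00

|P∩Q|: x∈[3,4], y∈[4,6] → 1·2 = 2.
|P| = 9.
|P ∖ Q| = |P| − |P∩Q| = 9 − 2 = 7.00.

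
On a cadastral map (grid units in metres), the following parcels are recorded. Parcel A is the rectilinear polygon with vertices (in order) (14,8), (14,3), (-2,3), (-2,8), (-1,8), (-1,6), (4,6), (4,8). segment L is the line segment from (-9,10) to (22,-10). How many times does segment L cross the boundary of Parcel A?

2

The segment meets the boundary at (1.85,3), (-2,5.484).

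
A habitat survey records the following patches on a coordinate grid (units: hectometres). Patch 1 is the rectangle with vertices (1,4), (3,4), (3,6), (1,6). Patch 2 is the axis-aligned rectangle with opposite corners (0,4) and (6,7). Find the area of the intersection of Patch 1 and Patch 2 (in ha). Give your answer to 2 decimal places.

|Patch 1∩Patch 2|: x∈[1,3], y∈[4,6] → 2·2 = 4.

4.00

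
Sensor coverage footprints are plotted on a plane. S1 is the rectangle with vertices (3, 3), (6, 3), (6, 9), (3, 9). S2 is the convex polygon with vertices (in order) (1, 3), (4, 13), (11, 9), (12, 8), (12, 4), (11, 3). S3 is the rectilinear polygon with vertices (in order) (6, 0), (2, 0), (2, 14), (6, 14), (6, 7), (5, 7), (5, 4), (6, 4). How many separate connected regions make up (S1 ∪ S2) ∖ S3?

2

(S1 ∪ S2) ∖ S3 splits into 2 disjoint pieces (area 1.6667, area 45.1429).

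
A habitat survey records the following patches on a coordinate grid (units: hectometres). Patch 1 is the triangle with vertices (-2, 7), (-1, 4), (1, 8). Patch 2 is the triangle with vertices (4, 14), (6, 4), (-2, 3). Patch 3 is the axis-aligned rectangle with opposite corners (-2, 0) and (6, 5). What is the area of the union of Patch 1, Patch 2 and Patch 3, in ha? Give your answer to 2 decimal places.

By inclusion–exclusion:
Individual areas: |Patch 1| = 5, |Patch 2| = 41, |Patch 3| = 40.
|Patch 1∩Patch 2| = 1.3218.
|Patch 1∩Patch 3| = 0.4167.
|Patch 2∩Patch 3| = 10.8091.
|Patch 1∩Patch 2∩Patch 3| = 0.3143.
|Patch 1 ∪ Patch 2 ∪ Patch 3| = 86 − 12.5476 + 0.3143 = 73.77.

73.77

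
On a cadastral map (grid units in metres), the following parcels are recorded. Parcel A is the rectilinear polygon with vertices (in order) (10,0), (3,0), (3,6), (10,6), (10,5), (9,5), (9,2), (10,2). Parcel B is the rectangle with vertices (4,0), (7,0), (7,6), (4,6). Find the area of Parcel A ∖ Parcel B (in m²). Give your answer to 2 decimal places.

|Parcel A| = 39, |Parcel A∩Parcel B| = 18.
|Parcel A ∖ Parcel B| = |Parcel A| − |Parcel A∩Parcel B| = 39 − 18 = 21.00.

21.00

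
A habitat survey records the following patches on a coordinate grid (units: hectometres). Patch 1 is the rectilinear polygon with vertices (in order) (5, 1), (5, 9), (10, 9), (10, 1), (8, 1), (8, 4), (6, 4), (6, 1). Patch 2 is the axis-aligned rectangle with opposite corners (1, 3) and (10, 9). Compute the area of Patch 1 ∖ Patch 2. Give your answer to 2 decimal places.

|Patch 1| = 34, |Patch 1∩Patch 2| = 28.
|Patch 1 ∖ Patch 2| = |Patch 1| − |Patch 1∩Patch 2| = 34 − 28 = 6.00.

6.00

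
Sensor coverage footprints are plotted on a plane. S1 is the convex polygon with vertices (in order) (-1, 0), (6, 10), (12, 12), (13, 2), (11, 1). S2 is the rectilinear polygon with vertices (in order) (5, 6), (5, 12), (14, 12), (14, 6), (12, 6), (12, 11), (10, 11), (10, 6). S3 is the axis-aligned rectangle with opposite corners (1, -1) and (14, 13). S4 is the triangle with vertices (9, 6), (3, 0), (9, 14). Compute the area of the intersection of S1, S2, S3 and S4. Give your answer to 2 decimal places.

The intersection is the polygon with vertices (5.571,6), (7.5,10.5), (9,11), (9,6).
By the shoelace formula its area is 11.46.

11.46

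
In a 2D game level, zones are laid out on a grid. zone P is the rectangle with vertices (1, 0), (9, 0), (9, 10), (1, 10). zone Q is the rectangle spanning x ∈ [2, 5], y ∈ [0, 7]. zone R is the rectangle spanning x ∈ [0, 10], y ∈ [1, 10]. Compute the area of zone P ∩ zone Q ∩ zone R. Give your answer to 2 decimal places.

18.00

The intersection is the polygon with vertices (2,7), (5,7), (5,1), (2,1).
By the shoelace formula its area is 18.00.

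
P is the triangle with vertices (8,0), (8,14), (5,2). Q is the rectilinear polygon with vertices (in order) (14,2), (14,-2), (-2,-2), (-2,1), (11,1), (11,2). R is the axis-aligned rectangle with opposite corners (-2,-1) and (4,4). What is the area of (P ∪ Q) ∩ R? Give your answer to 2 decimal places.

The region (P ∪ Q) ∩ R is the polygon with vertices (-2,1), (4,1), (4,-1), (-2,-1).
By the shoelace formula its area is 12.00.

12.00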